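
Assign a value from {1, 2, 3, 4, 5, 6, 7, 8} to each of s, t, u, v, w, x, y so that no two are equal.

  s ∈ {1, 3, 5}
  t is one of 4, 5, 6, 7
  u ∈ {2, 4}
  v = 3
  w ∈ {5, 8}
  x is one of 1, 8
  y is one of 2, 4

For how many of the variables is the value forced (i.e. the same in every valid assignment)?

v has just one choice, so v = 3. Remove 3 from s.
u and y share exactly the 2 values {2, 4}; by pigeonhole those values go to them, so strike 2, 4 from t.
s, w, x share exactly the 3 values {1, 5, 8}; by pigeonhole those values go to them, so strike 1, 5, 8 from t.
Determined: v=3. The other variables each still have more than one consistent value. That makes 1.

1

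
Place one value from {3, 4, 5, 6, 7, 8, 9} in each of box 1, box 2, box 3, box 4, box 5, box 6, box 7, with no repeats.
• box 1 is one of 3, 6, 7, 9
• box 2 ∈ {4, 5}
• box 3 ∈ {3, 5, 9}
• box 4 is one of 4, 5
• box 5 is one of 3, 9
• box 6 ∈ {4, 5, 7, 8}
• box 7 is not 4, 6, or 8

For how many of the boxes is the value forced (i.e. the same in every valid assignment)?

The 7 variables together cover exactly {3, 4, 5, 6, 7, 8, 9} — 7 values for 7 variables — and 6 appears only in box 1's list, so box 1 = 6.
The 6 still-open variables together cover exactly {3, 4, 5, 7, 8, 9} — 6 values for 6 variables — and 8 appears only in box 6's list, so box 6 = 8.
The 5 still-open variables draw from only 5 values {3, 4, 5, 7, 9}, so each is used; only box 7 can be 7, hence box 7 = 7.
box 2 and box 4 share exactly the 2 values {4, 5}; by pigeonhole those values go to them, so strike 4, 5 from box 3.
Determined: box 1=6, box 6=8, box 7=7. The other boxes each still have more than one consistent value. That makes 3.

3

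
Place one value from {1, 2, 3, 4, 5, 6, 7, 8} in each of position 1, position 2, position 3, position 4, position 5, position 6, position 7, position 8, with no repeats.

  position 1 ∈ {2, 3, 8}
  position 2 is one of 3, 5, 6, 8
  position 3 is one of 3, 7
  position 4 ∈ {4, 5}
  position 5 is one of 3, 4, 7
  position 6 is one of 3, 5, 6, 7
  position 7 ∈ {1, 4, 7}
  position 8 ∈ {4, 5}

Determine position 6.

The 8 variables draw from only 8 values {1, 2, 3, 4, 5, 6, 7, 8}, so each is used; only position 7 can be 1, hence position 7 = 1.
The 7 still-open variables draw from only 7 values {2, 3, 4, 5, 6, 7, 8}, so each is used; only position 1 can be 2, hence position 1 = 2.
The 6 still-open variables together cover exactly {3, 4, 5, 6, 7, 8} — 6 values for 6 variables — and 8 appears only in position 2's list, so position 2 = 8.
The 5 still-open variables together cover exactly {3, 4, 5, 6, 7} — 5 values for 5 variables — and 6 appears only in position 6's list, so position 6 = 6.

6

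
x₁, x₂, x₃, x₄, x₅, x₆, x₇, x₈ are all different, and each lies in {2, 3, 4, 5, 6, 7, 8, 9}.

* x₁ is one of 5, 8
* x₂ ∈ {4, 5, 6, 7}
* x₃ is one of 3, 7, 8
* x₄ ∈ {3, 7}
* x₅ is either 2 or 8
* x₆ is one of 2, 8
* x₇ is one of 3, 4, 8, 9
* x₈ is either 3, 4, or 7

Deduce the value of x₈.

The 8 variables together cover exactly {2, 3, 4, 5, 6, 7, 8, 9} — 8 values for 8 variables — and 6 appears only in x₂'s list, so x₂ = 6.
The 7 still-open variables together cover exactly {2, 3, 4, 5, 7, 8, 9} — 7 values for 7 variables — and 5 appears only in x₁'s list, so x₁ = 5.
The 6 still-open variables draw from only 6 values {2, 3, 4, 7, 8, 9}, so each is used; only x₇ can be 9, hence x₇ = 9.
Among the 5 still-open variables, 4 fits only x₈ (and all 5 values in {2, 3, 4, 7, 8} must be used), so x₈ = 4.

4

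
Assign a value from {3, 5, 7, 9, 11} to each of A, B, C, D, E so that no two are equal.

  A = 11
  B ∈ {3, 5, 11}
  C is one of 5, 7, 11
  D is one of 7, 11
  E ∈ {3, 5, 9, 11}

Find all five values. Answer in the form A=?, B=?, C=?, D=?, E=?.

A=11, B=3, C=5, D=7, E=9

A must be 11 (only option left). Eliminate 11 elsewhere: B, C, D, E.
D has just one choice, so D = 7. Eliminate 7 elsewhere: C.
C's domain is down to {5}, so C = 5. Strike 5 from B, E.
That leaves B = 3. Remove 3 from E.
That leaves E = 9.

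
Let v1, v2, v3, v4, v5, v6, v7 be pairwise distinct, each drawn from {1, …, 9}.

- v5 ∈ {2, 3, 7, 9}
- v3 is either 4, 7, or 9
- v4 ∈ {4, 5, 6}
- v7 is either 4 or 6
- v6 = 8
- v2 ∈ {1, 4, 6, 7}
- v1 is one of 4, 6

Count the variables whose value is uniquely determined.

v6 has just one choice, so v6 = 8.
v1 and v7 between them cover only {4, 6} — a naked pair. Remove those values from v2, v3, v4.
That leaves v4 = 5.
Determined: v4=5, v6=8. The other variables each still have more than one consistent value. That makes 2.

2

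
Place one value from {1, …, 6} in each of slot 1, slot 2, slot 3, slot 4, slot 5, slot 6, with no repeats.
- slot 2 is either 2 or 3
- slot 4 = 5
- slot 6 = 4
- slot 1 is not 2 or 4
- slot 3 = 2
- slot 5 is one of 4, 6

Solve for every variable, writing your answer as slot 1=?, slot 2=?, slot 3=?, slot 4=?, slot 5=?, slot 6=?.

slot 3 must be 2 (only option left). Strike 2 from slot 2.
slot 4's domain is down to {5}, so slot 4 = 5. So slot 1 can't be 5.
slot 6 must be 4 (only option left). Eliminate 4 elsewhere: slot 5.
That leaves slot 2 = 3. Strike 3 from slot 1.
That leaves slot 5 = 6. Remove 6 from slot 1.
slot 1's domain is down to {1}, so slot 1 = 1.

slot 1=1, slot 2=3, slot 3=2, slot 4=5, slot 5=6, slot 6=4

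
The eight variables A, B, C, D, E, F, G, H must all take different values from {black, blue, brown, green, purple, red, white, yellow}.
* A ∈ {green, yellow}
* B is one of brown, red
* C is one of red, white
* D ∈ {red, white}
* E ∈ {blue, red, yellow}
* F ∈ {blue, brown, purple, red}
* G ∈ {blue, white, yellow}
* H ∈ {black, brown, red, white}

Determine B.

brown

The 8 variables draw from only 8 values {black, blue, brown, green, purple, red, white, yellow}, so each is used; only H can be black, hence H = black.
The 7 still-open variables draw from only 7 values {blue, brown, green, purple, red, white, yellow}, so each is used; only A can be green, hence A = green.
The 6 still-open variables together cover exactly {blue, brown, purple, red, white, yellow} — 6 values for 6 variables — and purple appears only in F's list, so F = purple.
Among the 5 still-open variables, brown fits only B (and all 5 values in {blue, brown, red, white, yellow} must be used), so B = brown.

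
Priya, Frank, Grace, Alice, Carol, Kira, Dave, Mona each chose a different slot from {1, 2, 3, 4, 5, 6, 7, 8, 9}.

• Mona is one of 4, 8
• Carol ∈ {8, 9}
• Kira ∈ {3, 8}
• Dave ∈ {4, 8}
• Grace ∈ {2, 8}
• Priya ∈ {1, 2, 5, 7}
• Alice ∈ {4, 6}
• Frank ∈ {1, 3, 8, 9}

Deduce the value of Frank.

1

Dave and Mona share exactly the 2 values {4, 8}; by pigeonhole those values go to them, so strike 4, 8 from Frank, Grace, Alice, Carol, Kira.
Grace has just one choice, so Grace = 2. Remove 2 from Priya.
Alice must be 6 (only option left).
Carol has just one choice, so Carol = 9. So Frank can't be 9.
Kira's domain is down to {3}, so Kira = 3. Strike 3 from Frank.
So Frank = 1.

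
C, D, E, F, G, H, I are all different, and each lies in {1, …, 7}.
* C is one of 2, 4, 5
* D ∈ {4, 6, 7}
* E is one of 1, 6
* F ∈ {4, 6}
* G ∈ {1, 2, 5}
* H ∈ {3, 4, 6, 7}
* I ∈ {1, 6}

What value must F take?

4

The 7 variables together cover exactly {1, 2, 3, 4, 5, 6, 7} — 7 values for 7 variables — and 3 appears only in H's list, so H = 3.
The 6 still-open variables together cover exactly {1, 2, 4, 5, 6, 7} — 6 values for 6 variables — and 7 appears only in D's list, so D = 7.
The 2 variables E and I are confined to {1, 6}, which locks those values in; drop them from F, G.
So F = 4.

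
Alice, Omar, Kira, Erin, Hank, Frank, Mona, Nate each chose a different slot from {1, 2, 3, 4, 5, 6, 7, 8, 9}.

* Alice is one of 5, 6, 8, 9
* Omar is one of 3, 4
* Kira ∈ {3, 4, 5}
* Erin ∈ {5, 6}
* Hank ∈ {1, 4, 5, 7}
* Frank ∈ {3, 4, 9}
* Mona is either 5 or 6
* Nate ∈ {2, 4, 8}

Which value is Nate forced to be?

2

Erin and Mona share exactly the 2 values {5, 6}; by pigeonhole those values go to them, so strike 5, 6 from Alice, Kira, Hank.
Omar and Kira between them cover only {3, 4} — a naked pair. Remove those values from Hank, Frank, Nate.
Frank must be 9 (only option left). So Alice can't be 9.
Alice must be 8 (only option left). Remove 8 from Nate.
So Nate = 2.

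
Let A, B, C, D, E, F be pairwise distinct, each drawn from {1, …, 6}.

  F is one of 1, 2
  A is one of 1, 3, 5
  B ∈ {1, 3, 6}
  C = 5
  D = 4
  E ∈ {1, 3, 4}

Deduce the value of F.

2

C's domain is down to {5}, so C = 5. Remove 5 from A.
D has just one choice, so D = 4. So E can't be 4.
The 4 still-open variables draw from only 4 values {1, 2, 3, 6}, so each is used; only F can be 2, hence F = 2.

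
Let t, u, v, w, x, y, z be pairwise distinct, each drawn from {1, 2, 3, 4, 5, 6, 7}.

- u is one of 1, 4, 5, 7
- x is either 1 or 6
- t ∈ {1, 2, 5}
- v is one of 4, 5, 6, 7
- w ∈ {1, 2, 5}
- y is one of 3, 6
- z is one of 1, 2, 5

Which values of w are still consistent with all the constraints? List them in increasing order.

The 7 variables draw from only 7 values {1, 2, 3, 4, 5, 6, 7}, so each is used; only y can be 3, hence y = 3.
The 3 variables t, w, z are confined to {1, 2, 5}, which locks those values in; drop them from u, v, x.
That leaves x = 6. So v can't be 6.
No further eliminations apply; w can still be any of 1, 2, 5.

1, 2, 5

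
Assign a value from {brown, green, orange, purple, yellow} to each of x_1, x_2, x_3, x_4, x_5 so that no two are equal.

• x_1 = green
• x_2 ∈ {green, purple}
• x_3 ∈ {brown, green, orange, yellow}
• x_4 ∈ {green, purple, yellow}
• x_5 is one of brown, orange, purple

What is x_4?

x_1 has just one choice, so x_1 = green. So x_2, x_3, x_4 can't be green.
x_2's domain is down to {purple}, so x_2 = purple. So x_4, x_5 can't be purple.
So x_4 = yellow.

yellow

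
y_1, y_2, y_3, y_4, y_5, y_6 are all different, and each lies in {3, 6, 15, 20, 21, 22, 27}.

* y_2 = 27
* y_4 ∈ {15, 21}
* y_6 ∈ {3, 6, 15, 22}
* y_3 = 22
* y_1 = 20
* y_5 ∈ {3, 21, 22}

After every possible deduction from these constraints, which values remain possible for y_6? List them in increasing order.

3, 6, 15

y_1 must be 20 (only option left).
That leaves y_2 = 27.
y_3 must be 22 (only option left). So y_5, y_6 can't be 22.
No further eliminations apply; y_6 can still be any of 3, 6, 15.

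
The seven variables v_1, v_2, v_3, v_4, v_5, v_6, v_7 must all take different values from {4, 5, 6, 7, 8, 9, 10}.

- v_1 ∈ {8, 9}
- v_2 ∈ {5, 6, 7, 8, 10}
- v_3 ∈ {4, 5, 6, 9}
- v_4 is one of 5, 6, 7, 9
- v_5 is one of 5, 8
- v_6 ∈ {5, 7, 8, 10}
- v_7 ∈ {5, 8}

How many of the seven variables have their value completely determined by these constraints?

The 7 variables together cover exactly {4, 5, 6, 7, 8, 9, 10} — 7 values for 7 variables — and 4 appears only in v_3's list, so v_3 = 4.
v_5 and v_7 between them cover only {5, 8} — a naked pair. Remove those values from v_1, v_2, v_4, v_6.
v_1's domain is down to {9}, so v_1 = 9. Remove 9 from v_4.
Determined: v_1=9, v_3=4. The other variables each still have more than one consistent value. That makes 2.

2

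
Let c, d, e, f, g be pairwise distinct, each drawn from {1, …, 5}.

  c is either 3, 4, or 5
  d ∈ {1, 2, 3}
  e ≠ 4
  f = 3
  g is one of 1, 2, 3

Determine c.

4

f has just one choice, so f = 3. Eliminate 3 elsewhere: c, d, e, g.
The 4 still-open variables together cover exactly {1, 2, 4, 5} — 4 values for 4 variables — and 4 appears only in c's list, so c = 4.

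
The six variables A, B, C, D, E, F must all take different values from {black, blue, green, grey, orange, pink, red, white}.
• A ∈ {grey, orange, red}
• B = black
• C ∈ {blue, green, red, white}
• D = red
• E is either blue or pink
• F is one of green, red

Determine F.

B must be black (only option left).
D has just one choice, so D = red. Eliminate red elsewhere: A, C, F.
So F = green.

green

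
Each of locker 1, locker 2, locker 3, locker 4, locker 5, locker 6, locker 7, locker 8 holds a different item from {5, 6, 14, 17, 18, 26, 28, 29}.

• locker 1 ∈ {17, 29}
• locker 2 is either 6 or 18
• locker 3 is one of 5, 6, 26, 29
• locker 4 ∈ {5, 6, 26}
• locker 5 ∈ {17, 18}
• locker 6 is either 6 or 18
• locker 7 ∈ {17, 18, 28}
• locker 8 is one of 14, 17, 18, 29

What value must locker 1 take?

29

Among the 8 variables, 14 fits only locker 8 (and all 8 values in {5, 6, 14, 17, 18, 26, 28, 29} must be used), so locker 8 = 14.
Among the 7 still-open variables, 28 fits only locker 7 (and all 7 values in {5, 6, 17, 18, 26, 28, 29} must be used), so locker 7 = 28.
locker 2 and locker 6 share exactly the 2 values {6, 18}; by pigeonhole those values go to them, so strike 6, 18 from locker 3, locker 4, locker 5.
locker 5 has just one choice, so locker 5 = 17. Strike 17 from locker 1.
So locker 1 = 29.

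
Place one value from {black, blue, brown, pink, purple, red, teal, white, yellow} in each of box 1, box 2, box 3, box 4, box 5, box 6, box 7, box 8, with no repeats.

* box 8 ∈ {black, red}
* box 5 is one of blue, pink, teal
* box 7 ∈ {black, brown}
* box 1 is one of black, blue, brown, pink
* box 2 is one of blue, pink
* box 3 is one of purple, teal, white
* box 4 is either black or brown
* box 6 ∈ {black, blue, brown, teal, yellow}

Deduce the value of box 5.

teal

box 4 and box 7 between them cover only {black, brown} — a naked pair. Remove those values from box 1, box 6, box 8.
box 8 has just one choice, so box 8 = red.
box 1 and box 2 share exactly the 2 values {blue, pink}; by pigeonhole those values go to them, so strike blue, pink from box 5, box 6.
So box 5 = teal.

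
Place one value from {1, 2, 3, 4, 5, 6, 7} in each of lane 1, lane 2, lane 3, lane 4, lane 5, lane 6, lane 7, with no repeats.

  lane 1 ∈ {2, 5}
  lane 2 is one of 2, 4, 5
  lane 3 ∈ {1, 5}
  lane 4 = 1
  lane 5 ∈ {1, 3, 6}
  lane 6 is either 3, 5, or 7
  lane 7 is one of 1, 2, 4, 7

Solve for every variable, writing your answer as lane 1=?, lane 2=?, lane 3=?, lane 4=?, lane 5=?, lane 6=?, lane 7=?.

lane 4 must be 1 (only option left). So lane 3, lane 5, lane 7 can't be 1.
lane 3 has just one choice, so lane 3 = 5. So lane 1, lane 2, lane 6 can't be 5.
lane 1 has just one choice, so lane 1 = 2. Eliminate 2 elsewhere: lane 2, lane 7.
lane 2 has just one choice, so lane 2 = 4. Strike 4 from lane 7.
That leaves lane 7 = 7. So lane 6 can't be 7.
lane 6's domain is down to {3}, so lane 6 = 3. So lane 5 can't be 3.
That leaves lane 5 = 6.

lane 1=2, lane 2=4, lane 3=5, lane 4=1, lane 5=6, lane 6=3, lane 7=7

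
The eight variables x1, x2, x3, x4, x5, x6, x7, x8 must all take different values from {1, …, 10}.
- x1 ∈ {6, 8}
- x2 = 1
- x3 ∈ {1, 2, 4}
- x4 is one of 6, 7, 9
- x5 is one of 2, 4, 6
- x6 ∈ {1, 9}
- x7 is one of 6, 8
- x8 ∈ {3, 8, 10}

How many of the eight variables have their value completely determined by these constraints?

3

x2 has just one choice, so x2 = 1. Remove 1 from x3, x6.
x6's domain is down to {9}, so x6 = 9. So x4 can't be 9.
x1 and x7 share exactly the 2 values {6, 8}; by pigeonhole those values go to them, so strike 6, 8 from x4, x5, x8.
That leaves x4 = 7.
Determined: x2=1, x4=7, x6=9. The other variables each still have more than one consistent value. That makes 3.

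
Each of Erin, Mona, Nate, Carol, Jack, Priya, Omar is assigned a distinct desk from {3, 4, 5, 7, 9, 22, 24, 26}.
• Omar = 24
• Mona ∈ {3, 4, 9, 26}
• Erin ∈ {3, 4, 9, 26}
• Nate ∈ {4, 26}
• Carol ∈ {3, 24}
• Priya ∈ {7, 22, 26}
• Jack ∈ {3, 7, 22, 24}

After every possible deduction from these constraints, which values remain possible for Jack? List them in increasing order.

7, 22

Omar must be 24 (only option left). Strike 24 from Carol, Jack.
That leaves Carol = 3. So Erin, Mona, Jack can't be 3.
The 3 variables Erin, Mona, Nate are confined to {4, 9, 26}, which locks those values in; drop them from Priya.
No further eliminations apply; Jack can still be any of 7, 22.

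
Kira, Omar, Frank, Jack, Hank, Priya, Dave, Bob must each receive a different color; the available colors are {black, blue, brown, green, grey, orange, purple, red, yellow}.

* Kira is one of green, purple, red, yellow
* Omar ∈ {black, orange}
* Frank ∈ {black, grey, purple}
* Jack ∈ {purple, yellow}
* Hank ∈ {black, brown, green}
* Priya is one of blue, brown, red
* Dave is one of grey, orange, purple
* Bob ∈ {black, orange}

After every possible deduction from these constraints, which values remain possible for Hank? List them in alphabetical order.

Omar and Bob between them cover only {black, orange} — a naked pair. Remove those values from Frank, Hank, Dave.
Frank and Dave share exactly the 2 values {grey, purple}; by pigeonhole those values go to them, so strike grey, purple from Kira, Jack.
Jack's domain is down to {yellow}, so Jack = yellow. Remove yellow from Kira.
No further eliminations apply; Hank can still be any of brown, green.

brown, green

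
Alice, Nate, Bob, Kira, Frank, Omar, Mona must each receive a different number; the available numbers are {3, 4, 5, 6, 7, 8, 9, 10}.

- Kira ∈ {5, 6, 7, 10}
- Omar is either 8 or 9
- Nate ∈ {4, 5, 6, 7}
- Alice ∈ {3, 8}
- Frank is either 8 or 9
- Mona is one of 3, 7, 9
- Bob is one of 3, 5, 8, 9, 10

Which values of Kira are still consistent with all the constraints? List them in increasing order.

5, 6, 10

The 2 variables Frank and Omar are confined to {8, 9}, which locks those values in; drop them from Alice, Bob, Mona.
Alice's domain is down to {3}, so Alice = 3. So Bob, Mona can't be 3.
Mona has just one choice, so Mona = 7. Remove 7 from Nate, Kira.
No further eliminations apply; Kira can still be any of 5, 6, 10.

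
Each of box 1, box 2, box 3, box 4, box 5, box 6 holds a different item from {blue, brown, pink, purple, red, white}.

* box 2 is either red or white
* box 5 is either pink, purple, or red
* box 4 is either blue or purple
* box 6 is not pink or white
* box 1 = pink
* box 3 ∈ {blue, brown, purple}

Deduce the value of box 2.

white

box 1 must be pink (only option left). So box 5 can't be pink.
The 5 still-open variables draw from only 5 values {blue, brown, purple, red, white}, so each is used; only box 2 can be white, hence box 2 = white.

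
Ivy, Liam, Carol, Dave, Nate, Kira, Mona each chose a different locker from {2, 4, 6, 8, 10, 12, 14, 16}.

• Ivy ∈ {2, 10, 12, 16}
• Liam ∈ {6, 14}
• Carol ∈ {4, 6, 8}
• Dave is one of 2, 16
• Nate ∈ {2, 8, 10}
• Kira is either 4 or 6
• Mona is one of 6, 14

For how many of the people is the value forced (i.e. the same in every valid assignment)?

Liam and Mona between them cover only {6, 14} — a naked pair. Remove those values from Carol, Kira.
Kira must be 4 (only option left). So Carol can't be 4.
That leaves Carol = 8. Remove 8 from Nate.
Determined: Carol=8, Kira=4. The other people each still have more than one consistent value. That makes 2.

2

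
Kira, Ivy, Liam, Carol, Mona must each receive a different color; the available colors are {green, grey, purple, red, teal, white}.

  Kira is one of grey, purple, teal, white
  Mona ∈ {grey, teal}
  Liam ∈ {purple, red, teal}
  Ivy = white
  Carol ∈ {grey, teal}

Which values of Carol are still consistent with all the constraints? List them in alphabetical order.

Ivy's domain is down to {white}, so Ivy = white. Eliminate white elsewhere: Kira.
The 4 still-open variables together cover exactly {grey, purple, red, teal} — 4 values for 4 variables — and red appears only in Liam's list, so Liam = red.
The 3 still-open variables together cover exactly {grey, purple, teal} — 3 values for 3 variables — and purple appears only in Kira's list, so Kira = purple.
No further eliminations apply; Carol can still be any of grey, teal.

grey, teal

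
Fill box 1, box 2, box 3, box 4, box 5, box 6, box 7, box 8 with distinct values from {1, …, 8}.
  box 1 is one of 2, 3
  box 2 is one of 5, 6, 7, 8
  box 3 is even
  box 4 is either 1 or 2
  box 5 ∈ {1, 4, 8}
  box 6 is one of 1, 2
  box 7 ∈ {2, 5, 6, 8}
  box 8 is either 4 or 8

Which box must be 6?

The 8 variables together cover exactly {1, 2, 3, 4, 5, 6, 7, 8} — 8 values for 8 variables — and 3 appears only in box 1's list, so box 1 = 3.
The 7 still-open variables together cover exactly {1, 2, 4, 5, 6, 7, 8} — 7 values for 7 variables — and 7 appears only in box 2's list, so box 2 = 7.
The 6 still-open variables draw from only 6 values {1, 2, 4, 5, 6, 8}, so each is used; only box 7 can be 5, hence box 7 = 5.
The 5 still-open variables draw from only 5 values {1, 2, 4, 6, 8}, so each is used; only box 3 can be 6, hence box 3 = 6.

box 3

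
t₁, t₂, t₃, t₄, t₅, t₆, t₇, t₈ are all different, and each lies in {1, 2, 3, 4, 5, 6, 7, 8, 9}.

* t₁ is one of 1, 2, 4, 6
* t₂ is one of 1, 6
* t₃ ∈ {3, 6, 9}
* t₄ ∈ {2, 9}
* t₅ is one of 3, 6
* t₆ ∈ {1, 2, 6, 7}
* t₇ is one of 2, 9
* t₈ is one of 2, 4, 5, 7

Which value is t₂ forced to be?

1

Among the 8 variables, 5 fits only t₈ (and all 8 values in {1, 2, 3, 4, 5, 6, 7, 9} must be used), so t₈ = 5.
The 7 still-open variables draw from only 7 values {1, 2, 3, 4, 6, 7, 9}, so each is used; only t₁ can be 4, hence t₁ = 4.
The 6 still-open variables draw from only 6 values {1, 2, 3, 6, 7, 9}, so each is used; only t₆ can be 7, hence t₆ = 7.
Among the 5 still-open variables, 1 fits only t₂ (and all 5 values in {1, 2, 3, 6, 9} must be used), so t₂ = 1.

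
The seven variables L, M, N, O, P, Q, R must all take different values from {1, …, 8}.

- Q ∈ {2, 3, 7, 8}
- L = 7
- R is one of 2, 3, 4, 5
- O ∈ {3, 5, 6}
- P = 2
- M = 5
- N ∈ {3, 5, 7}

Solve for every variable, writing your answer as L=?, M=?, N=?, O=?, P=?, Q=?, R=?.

L's domain is down to {7}, so L = 7. Eliminate 7 elsewhere: N, Q.
M must be 5 (only option left). Strike 5 from N, O, R.
That leaves N = 3. Eliminate 3 elsewhere: O, Q, R.
That leaves O = 6.
P must be 2 (only option left). Remove 2 from Q, R.
Q must be 8 (only option left).
R's domain is down to {4}, so R = 4.

L=7, M=5, N=3, O=6, P=2, Q=8, R=4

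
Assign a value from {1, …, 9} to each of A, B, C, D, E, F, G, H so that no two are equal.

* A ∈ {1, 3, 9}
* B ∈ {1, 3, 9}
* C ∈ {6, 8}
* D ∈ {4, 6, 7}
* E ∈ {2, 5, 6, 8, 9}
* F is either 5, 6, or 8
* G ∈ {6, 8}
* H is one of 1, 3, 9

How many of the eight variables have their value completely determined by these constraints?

2

C and G between them cover only {6, 8} — a naked pair. Remove those values from D, E, F.
That leaves F = 5. Remove 5 from E.
The 3 variables A, B, H are confined to {1, 3, 9}, which locks those values in; drop them from E.
That leaves E = 2.
Determined: E=2, F=5. The other variables each still have more than one consistent value. That makes 2.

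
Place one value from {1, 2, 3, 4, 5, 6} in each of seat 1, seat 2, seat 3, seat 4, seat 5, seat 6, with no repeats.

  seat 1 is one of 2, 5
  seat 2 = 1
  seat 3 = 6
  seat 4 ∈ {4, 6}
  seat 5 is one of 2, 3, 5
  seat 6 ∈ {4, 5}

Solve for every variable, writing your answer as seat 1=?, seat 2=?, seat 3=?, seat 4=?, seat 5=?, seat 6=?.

seat 1=2, seat 2=1, seat 3=6, seat 4=4, seat 5=3, seat 6=5

seat 2 must be 1 (only option left).
seat 3 has just one choice, so seat 3 = 6. Eliminate 6 elsewhere: seat 4.
seat 4 has just one choice, so seat 4 = 4. So seat 6 can't be 4.
seat 6 has just one choice, so seat 6 = 5. Strike 5 from seat 1, seat 5.
seat 1 must be 2 (only option left). Strike 2 from seat 5.
seat 5 has just one choice, so seat 5 = 3.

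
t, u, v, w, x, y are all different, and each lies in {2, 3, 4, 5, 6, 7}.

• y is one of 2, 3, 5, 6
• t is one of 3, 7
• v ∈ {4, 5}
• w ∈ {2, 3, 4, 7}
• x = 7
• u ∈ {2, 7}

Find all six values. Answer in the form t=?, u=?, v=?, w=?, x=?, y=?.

t=3, u=2, v=5, w=4, x=7, y=6

x's domain is down to {7}, so x = 7. Remove 7 from t, u, w.
t has just one choice, so t = 3. Strike 3 from w, y.
u must be 2 (only option left). So w, y can't be 2.
w's domain is down to {4}, so w = 4. So v can't be 4.
v's domain is down to {5}, so v = 5. Eliminate 5 elsewhere: y.
y must be 6 (only option left).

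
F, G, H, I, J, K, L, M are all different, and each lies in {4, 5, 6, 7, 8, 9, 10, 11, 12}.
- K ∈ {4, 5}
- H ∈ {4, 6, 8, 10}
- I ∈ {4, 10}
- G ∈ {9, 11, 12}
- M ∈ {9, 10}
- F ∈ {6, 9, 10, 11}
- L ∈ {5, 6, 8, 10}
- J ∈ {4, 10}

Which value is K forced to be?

5

The 8 variables together cover exactly {4, 5, 6, 8, 9, 10, 11, 12} — 8 values for 8 variables — and 12 appears only in G's list, so G = 12.
The 7 still-open variables together cover exactly {4, 5, 6, 8, 9, 10, 11} — 7 values for 7 variables — and 11 appears only in F's list, so F = 11.
Among the 6 still-open variables, 9 fits only M (and all 6 values in {4, 5, 6, 8, 9, 10} must be used), so M = 9.
The 2 variables I and J are confined to {4, 10}, which locks those values in; drop them from H, K, L.
So K = 5.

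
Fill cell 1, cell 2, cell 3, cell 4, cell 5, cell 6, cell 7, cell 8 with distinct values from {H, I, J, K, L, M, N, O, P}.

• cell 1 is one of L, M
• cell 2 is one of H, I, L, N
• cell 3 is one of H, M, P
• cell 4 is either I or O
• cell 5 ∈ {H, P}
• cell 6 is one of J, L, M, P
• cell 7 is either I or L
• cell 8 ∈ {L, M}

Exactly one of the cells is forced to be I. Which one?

cell 7

The 8 variables draw from only 8 values {H, I, J, L, M, N, O, P}, so each is used; only cell 6 can be J, hence cell 6 = J.
Among the 7 still-open variables, N fits only cell 2 (and all 7 values in {H, I, L, M, N, O, P} must be used), so cell 2 = N.
The 6 still-open variables together cover exactly {H, I, L, M, O, P} — 6 values for 6 variables — and O appears only in cell 4's list, so cell 4 = O.
Among the 5 still-open variables, I fits only cell 7 (and all 5 values in {H, I, L, M, P} must be used), so cell 7 = I.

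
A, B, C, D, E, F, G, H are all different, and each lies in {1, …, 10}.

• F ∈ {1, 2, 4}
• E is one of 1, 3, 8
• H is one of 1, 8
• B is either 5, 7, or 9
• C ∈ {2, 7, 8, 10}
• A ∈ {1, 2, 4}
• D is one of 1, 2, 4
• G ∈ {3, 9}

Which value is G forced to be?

The 3 variables A, D, F are confined to {1, 2, 4}, which locks those values in; drop them from C, E, H.
H has just one choice, so H = 8. Eliminate 8 elsewhere: C, E.
E's domain is down to {3}, so E = 3. Strike 3 from G.
So G = 9.

9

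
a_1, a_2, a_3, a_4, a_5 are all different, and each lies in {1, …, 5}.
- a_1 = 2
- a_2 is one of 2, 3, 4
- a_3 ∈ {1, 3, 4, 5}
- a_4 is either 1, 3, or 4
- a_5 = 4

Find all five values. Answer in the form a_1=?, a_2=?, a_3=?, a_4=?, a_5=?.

a_1=2, a_2=3, a_3=5, a_4=1, a_5=4

a_1 must be 2 (only option left). So a_2 can't be 2.
a_5's domain is down to {4}, so a_5 = 4. So a_2, a_3, a_4 can't be 4.
That leaves a_2 = 3. Strike 3 from a_3, a_4.
a_4's domain is down to {1}, so a_4 = 1. Eliminate 1 elsewhere: a_3.
a_3 must be 5 (only option left).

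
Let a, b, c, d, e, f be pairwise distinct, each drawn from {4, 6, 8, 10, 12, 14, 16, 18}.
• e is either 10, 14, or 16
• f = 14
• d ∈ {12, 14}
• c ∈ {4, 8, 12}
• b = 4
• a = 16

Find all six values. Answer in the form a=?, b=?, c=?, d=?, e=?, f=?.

a=16, b=4, c=8, d=12, e=10, f=14

a has just one choice, so a = 16. So e can't be 16.
That leaves b = 4. Strike 4 from c.
f has just one choice, so f = 14. Eliminate 14 elsewhere: d, e.
d has just one choice, so d = 12. Remove 12 from c.
e must be 10 (only option left).
c must be 8 (only option left).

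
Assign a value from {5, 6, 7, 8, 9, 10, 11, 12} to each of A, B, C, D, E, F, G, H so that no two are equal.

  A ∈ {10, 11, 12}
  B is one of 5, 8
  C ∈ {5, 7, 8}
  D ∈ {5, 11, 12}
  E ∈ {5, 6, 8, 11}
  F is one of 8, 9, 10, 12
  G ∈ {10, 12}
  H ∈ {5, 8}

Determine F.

9

The 8 variables draw from only 8 values {5, 6, 7, 8, 9, 10, 11, 12}, so each is used; only E can be 6, hence E = 6.
The 7 still-open variables draw from only 7 values {5, 7, 8, 9, 10, 11, 12}, so each is used; only C can be 7, hence C = 7.
The 6 still-open variables draw from only 6 values {5, 8, 9, 10, 11, 12}, so each is used; only F can be 9, hence F = 9.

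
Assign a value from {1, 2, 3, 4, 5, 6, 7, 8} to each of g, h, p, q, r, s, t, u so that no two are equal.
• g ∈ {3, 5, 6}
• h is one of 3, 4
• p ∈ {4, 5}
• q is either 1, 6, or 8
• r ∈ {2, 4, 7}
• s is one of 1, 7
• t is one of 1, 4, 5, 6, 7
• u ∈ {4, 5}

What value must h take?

Among the 8 variables, 2 fits only r (and all 8 values in {1, 2, 3, 4, 5, 6, 7, 8} must be used), so r = 2.
The 7 still-open variables draw from only 7 values {1, 3, 4, 5, 6, 7, 8}, so each is used; only q can be 8, hence q = 8.
The 2 variables p and u are confined to {4, 5}, which locks those values in; drop them from g, h, t.
So h = 3.

3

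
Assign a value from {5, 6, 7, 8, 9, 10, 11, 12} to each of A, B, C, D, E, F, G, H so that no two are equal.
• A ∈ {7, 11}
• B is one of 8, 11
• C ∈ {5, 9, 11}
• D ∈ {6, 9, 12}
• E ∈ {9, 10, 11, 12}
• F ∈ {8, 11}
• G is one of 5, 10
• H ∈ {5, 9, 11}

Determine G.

The 8 variables draw from only 8 values {5, 6, 7, 8, 9, 10, 11, 12}, so each is used; only D can be 6, hence D = 6.
The 7 still-open variables together cover exactly {5, 7, 8, 9, 10, 11, 12} — 7 values for 7 variables — and 7 appears only in A's list, so A = 7.
The 6 still-open variables together cover exactly {5, 8, 9, 10, 11, 12} — 6 values for 6 variables — and 12 appears only in E's list, so E = 12.
The 5 still-open variables draw from only 5 values {5, 8, 9, 10, 11}, so each is used; only G can be 10, hence G = 10.

10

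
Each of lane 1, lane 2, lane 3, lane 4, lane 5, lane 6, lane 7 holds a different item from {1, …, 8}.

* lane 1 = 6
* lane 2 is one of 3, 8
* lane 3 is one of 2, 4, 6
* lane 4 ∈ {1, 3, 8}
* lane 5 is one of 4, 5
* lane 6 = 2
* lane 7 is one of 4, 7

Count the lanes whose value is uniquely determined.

5

lane 1's domain is down to {6}, so lane 1 = 6. So lane 3 can't be 6.
That leaves lane 6 = 2. Eliminate 2 elsewhere: lane 3.
lane 3 must be 4 (only option left). So lane 5, lane 7 can't be 4.
lane 5's domain is down to {5}, so lane 5 = 5.
lane 7 has just one choice, so lane 7 = 7.
Determined: lane 1=6, lane 3=4, lane 5=5, lane 6=2, lane 7=7. The other lanes each still have more than one consistent value. That makes 5.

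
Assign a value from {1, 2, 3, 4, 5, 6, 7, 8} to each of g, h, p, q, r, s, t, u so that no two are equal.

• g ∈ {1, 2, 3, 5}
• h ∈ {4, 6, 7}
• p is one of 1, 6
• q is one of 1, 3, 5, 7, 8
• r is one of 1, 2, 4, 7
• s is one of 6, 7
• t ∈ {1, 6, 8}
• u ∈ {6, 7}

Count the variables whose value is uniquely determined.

s and u share exactly the 2 values {6, 7}; by pigeonhole those values go to them, so strike 6, 7 from h, p, q, r, t.
h has just one choice, so h = 4. Eliminate 4 elsewhere: r.
p must be 1 (only option left). Remove 1 from g, q, r, t.
r has just one choice, so r = 2. So g can't be 2.
t's domain is down to {8}, so t = 8. Eliminate 8 elsewhere: q.
Determined: h=4, p=1, r=2, t=8. The other variables each still have more than one consistent value. That makes 4.

4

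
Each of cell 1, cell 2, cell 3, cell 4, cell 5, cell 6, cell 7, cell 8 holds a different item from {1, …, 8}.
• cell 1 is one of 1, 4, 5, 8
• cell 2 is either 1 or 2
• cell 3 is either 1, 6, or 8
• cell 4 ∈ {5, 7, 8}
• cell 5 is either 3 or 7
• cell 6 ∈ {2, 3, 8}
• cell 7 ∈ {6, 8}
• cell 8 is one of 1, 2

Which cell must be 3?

cell 6

Among the 8 variables, 4 fits only cell 1 (and all 8 values in {1, 2, 3, 4, 5, 6, 7, 8} must be used), so cell 1 = 4.
The 7 still-open variables together cover exactly {1, 2, 3, 5, 6, 7, 8} — 7 values for 7 variables — and 5 appears only in cell 4's list, so cell 4 = 5.
The 6 still-open variables together cover exactly {1, 2, 3, 6, 7, 8} — 6 values for 6 variables — and 7 appears only in cell 5's list, so cell 5 = 7.
The 5 still-open variables draw from only 5 values {1, 2, 3, 6, 8}, so each is used; only cell 6 can be 3, hence cell 6 = 3.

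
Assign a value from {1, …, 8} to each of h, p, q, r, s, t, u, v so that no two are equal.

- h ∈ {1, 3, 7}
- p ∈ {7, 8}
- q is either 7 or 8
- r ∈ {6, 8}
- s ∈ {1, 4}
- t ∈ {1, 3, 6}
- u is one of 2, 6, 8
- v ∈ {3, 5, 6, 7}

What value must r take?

The 8 variables draw from only 8 values {1, 2, 3, 4, 5, 6, 7, 8}, so each is used; only u can be 2, hence u = 2.
The 7 still-open variables draw from only 7 values {1, 3, 4, 5, 6, 7, 8}, so each is used; only s can be 4, hence s = 4.
Among the 6 still-open variables, 5 fits only v (and all 6 values in {1, 3, 5, 6, 7, 8} must be used), so v = 5.
p and q between them cover only {7, 8} — a naked pair. Remove those values from h, r.
So r = 6.

6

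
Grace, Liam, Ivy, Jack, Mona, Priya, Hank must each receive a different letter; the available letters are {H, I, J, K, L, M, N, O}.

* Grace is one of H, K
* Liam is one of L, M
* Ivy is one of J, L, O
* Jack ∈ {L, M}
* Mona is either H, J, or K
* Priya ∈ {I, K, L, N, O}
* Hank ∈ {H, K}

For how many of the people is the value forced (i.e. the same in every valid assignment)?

Grace and Hank share exactly the 2 values {H, K}; by pigeonhole those values go to them, so strike H, K from Mona, Priya.
Mona has just one choice, so Mona = J. So Ivy can't be J.
Liam and Jack between them cover only {L, M} — a naked pair. Remove those values from Ivy, Priya.
Ivy has just one choice, so Ivy = O. Eliminate O elsewhere: Priya.
Determined: Ivy=O, Mona=J. The other people each still have more than one consistent value. That makes 2.

2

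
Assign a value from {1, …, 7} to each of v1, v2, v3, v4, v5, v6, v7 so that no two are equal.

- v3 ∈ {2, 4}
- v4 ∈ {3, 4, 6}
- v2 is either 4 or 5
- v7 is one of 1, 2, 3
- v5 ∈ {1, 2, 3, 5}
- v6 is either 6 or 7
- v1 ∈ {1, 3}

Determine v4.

The 7 variables draw from only 7 values {1, 2, 3, 4, 5, 6, 7}, so each is used; only v6 can be 7, hence v6 = 7.
The 6 still-open variables draw from only 6 values {1, 2, 3, 4, 5, 6}, so each is used; only v4 can be 6, hence v4 = 6.

6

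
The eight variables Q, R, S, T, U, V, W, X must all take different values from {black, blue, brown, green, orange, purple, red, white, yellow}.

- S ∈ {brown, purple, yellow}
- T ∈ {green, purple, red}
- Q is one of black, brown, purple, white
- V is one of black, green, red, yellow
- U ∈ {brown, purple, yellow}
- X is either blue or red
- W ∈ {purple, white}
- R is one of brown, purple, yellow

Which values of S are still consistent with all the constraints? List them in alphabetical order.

Among the 8 variables, blue fits only X (and all 8 values in {black, blue, brown, green, purple, red, white, yellow} must be used), so X = blue.
R, S, U share exactly the 3 values {brown, purple, yellow}; by pigeonhole those values go to them, so strike brown, purple, yellow from Q, T, V, W.
W must be white (only option left). Strike white from Q.
Q must be black (only option left). So V can't be black.
No further eliminations apply; S can still be any of brown, purple, yellow.

brown, purple, yellow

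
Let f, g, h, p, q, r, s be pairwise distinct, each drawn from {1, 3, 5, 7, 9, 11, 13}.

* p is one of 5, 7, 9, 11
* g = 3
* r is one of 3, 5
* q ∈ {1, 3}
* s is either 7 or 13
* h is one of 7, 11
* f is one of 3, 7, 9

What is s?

g must be 3 (only option left). So f, q, r can't be 3.
q must be 1 (only option left).
r's domain is down to {5}, so r = 5. So p can't be 5.
The 4 still-open variables draw from only 4 values {7, 9, 11, 13}, so each is used; only s can be 13, hence s = 13.

13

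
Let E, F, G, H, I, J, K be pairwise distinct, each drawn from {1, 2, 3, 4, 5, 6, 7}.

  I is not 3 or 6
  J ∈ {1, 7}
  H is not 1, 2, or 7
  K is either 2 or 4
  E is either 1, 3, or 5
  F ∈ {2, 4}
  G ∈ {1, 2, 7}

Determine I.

The 7 variables together cover exactly {1, 2, 3, 4, 5, 6, 7} — 7 values for 7 variables — and 6 appears only in H's list, so H = 6.
The 6 still-open variables together cover exactly {1, 2, 3, 4, 5, 7} — 6 values for 6 variables — and 3 appears only in E's list, so E = 3.
The 5 still-open variables together cover exactly {1, 2, 4, 5, 7} — 5 values for 5 variables — and 5 appears only in I's list, so I = 5.

5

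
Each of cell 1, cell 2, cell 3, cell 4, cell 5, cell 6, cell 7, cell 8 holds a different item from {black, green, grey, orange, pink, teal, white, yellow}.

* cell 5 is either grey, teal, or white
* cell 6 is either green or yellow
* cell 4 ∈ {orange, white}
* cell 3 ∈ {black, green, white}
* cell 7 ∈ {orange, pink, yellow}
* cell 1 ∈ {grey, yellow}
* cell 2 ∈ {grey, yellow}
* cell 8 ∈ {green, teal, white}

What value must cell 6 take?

The 8 variables draw from only 8 values {black, green, grey, orange, pink, teal, white, yellow}, so each is used; only cell 3 can be black, hence cell 3 = black.
Among the 7 still-open variables, pink fits only cell 7 (and all 7 values in {green, grey, orange, pink, teal, white, yellow} must be used), so cell 7 = pink.
The 6 still-open variables draw from only 6 values {green, grey, orange, teal, white, yellow}, so each is used; only cell 4 can be orange, hence cell 4 = orange.
cell 1 and cell 2 share exactly the 2 values {grey, yellow}; by pigeonhole those values go to them, so strike grey, yellow from cell 5, cell 6.
So cell 6 = green.

green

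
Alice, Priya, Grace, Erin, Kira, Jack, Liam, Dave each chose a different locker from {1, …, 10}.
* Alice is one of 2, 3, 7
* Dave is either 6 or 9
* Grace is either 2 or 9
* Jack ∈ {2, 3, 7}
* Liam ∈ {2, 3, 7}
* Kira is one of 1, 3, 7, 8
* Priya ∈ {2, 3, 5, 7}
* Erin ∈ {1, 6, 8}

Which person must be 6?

Among the 8 variables, 5 fits only Priya (and all 8 values in {1, 2, 3, 5, 6, 7, 8, 9} must be used), so Priya = 5.
The 3 variables Alice, Jack, Liam are confined to {2, 3, 7}, which locks those values in; drop them from Grace, Kira.
Grace's domain is down to {9}, so Grace = 9. Eliminate 9 elsewhere: Dave.
So 6 goes to Dave.

Dave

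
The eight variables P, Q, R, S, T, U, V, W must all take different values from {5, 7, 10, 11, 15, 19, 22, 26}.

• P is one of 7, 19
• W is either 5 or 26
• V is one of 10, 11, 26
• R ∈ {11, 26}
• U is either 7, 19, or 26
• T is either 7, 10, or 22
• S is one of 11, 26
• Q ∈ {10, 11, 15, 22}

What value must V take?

10

Among the 8 variables, 5 fits only W (and all 8 values in {5, 7, 10, 11, 15, 19, 22, 26} must be used), so W = 5.
The 7 still-open variables draw from only 7 values {7, 10, 11, 15, 19, 22, 26}, so each is used; only Q can be 15, hence Q = 15.
The 6 still-open variables draw from only 6 values {7, 10, 11, 19, 22, 26}, so each is used; only T can be 22, hence T = 22.
The 5 still-open variables draw from only 5 values {7, 10, 11, 19, 26}, so each is used; only V can be 10, hence V = 10.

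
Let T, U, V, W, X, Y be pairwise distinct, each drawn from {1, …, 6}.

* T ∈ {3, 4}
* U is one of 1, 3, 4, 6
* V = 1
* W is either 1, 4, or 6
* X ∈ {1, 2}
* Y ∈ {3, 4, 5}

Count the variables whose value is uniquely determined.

V has just one choice, so V = 1. So U, W, X can't be 1.
That leaves X = 2.
The 4 still-open variables draw from only 4 values {3, 4, 5, 6}, so each is used; only Y can be 5, hence Y = 5.
Determined: V=1, X=2, Y=5. The other variables each still have more than one consistent value. That makes 3.

3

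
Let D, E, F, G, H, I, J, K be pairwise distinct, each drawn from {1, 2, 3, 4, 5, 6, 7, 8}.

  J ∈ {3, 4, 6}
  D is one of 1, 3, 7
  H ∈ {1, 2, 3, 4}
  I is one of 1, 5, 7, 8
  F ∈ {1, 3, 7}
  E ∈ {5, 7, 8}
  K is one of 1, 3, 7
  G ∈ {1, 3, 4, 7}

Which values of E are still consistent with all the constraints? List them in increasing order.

The 8 variables together cover exactly {1, 2, 3, 4, 5, 6, 7, 8} — 8 values for 8 variables — and 2 appears only in H's list, so H = 2.
Among the 7 still-open variables, 6 fits only J (and all 7 values in {1, 3, 4, 5, 6, 7, 8} must be used), so J = 6.
The 6 still-open variables together cover exactly {1, 3, 4, 5, 7, 8} — 6 values for 6 variables — and 4 appears only in G's list, so G = 4.
D, F, K between them cover only {1, 3, 7} — a naked triple. Remove those values from E, I.
No further eliminations apply; E can still be any of 5, 8.

5, 8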